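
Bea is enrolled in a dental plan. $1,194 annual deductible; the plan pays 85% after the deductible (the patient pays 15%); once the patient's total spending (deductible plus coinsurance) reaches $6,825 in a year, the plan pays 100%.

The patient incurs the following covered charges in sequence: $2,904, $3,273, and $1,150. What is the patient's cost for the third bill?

Claim 1 — $2,904: deductible takes $1,194, $1,710 remains; coinsurance $1,710 × 15% = $256.50. Patient pays $1,450.50; OOP now $1,450.50.
Claim 2 — $3,273: deductible met; 15% of $3,273 = $490.95. Patient pays $490.95; OOP now $1,941.45.
Claim 3 — $1,150: deductible already satisfied, so patient's share is 15% × $1,150 = $172.50. Patient pays $172.50; OOP now $2,113.95.

$172.50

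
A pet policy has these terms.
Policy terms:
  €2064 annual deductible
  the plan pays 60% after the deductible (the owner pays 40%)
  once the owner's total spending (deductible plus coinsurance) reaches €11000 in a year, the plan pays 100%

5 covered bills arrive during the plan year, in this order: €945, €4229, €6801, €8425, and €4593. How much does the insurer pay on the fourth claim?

€5055

#1 (€945): entire amount goes to the deductible. Owner owes €945 (running OOP €945). Insurer: €945 − €945 = €0.
#2 (€4229): deductible takes €1119, €3110 remains; 40% of €3110 = €1244. Cost to owner: €2363. OOP to date €3308. Insurer: €4229 − €2363 = €1866.
#3 (€6801): deductible already satisfied, so owner's share is 40% × €6801 = €2720.40. Owner owes €2720.40 (running OOP €6028.40). Plan pays €6801 − €2720.40 = €4080.60.
#4 (€8425): deductible already satisfied, so owner's share is 40% × €8425 = €3370. Owner owes €3370 (running OOP €9398.40). Plan pays €8425 − €3370 = €5055.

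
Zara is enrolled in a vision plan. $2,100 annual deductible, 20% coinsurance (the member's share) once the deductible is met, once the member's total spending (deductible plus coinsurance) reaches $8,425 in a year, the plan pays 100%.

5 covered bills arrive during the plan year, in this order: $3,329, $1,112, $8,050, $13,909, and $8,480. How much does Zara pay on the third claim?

$1,610

Claim 1 ($3,329): $2,100 to deductible, leaving $1,229; coinsurance $1,229 × 20% = $245.80. Cost to member: $2,345.80. OOP to date $2,345.80.
Claim 2 ($1,112): deductible met; 20% of $1,112 = $222.40. Member owes $222.40 (running OOP $2,568.20).
Claim 3 ($8,050): deductible already satisfied, so member's share is 20% × $8,050 = $1,610. Member pays $1,610; OOP now $4,178.20.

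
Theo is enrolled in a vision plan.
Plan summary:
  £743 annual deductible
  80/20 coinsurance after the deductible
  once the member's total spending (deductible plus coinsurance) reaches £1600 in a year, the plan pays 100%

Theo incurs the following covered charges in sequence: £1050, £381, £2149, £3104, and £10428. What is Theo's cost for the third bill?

Claim 1 (£1050): £743 finishes the deductible; £307 goes to coinsurance; member's 20% is £61.40. Member pays £804.40; OOP now £804.40.
Claim 2 (£381): deductible already satisfied, so member's share is 20% × £381 = £76.20. Member owes £76.20 (running OOP £880.60).
Claim 3 (£2149): 20% coinsurance on £2149 = £429.80. Cost to member: £429.80. OOP to date £1310.40.

£429.80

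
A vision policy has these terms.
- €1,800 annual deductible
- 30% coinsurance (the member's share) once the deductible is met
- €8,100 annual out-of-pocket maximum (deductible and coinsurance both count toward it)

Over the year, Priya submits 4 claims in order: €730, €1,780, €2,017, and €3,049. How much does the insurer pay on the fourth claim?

#1 (€730): fully absorbed by the deductible. Cost to member: €730. OOP to date €730. Plan pays €730 − €730 = €0.
#2 (€1,780): €1,070 finishes the deductible; €710 goes to coinsurance; member's 30% is €213. Member pays €1,283; OOP now €2,013. Insurer: €1,780 − €1,283 = €497.
#3 (€2,017): deductible already satisfied, so member's share is 30% × €2,017 = €605.10. Member owes €605.10 (running OOP €2,618.10). Insurer: €2,017 − €605.10 = €1,411.90.
#4 (€3,049): deductible met; 30% of €3,049 = €914.70. Member owes €914.70 (running OOP €3,532.80). Insurer: €3,049 − €914.70 = €2,134.30.

€2,134.30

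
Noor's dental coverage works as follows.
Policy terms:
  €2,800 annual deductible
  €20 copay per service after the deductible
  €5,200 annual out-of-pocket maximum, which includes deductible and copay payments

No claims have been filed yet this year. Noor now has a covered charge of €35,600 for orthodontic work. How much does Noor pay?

€2,820

The full €2,800 deductible is still open; €2,800 of this bill applies to it.
The remaining €32,800 (= €35,600 − €2,800) moves to the copay.
Copay on this service: €20.
So the patient owes €2,800 + €20 = €2,820 before any cap.
Total out-of-pocket so far would be €0 + €2,820 = €2,820, below the €5,200 cap — no reduction.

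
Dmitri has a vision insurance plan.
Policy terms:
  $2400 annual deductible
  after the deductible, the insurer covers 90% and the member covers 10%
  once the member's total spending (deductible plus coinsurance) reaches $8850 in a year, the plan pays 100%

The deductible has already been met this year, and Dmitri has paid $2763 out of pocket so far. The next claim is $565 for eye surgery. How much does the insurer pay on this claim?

$508.50

With the deductible met, the entire $565 is subject to coinsurance.
10% of $565 = $56.50 falls to the member.
Total out-of-pocket so far would be $2763 + $56.50 = $2819.50, below the $8850 cap — no reduction.
Insurer pays the balance: $565 − $56.50 = $508.50.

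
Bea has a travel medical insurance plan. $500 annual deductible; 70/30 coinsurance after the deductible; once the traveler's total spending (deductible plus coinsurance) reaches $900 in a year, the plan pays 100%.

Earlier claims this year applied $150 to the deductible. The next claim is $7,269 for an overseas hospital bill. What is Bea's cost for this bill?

$150 of the $500 deductible is already met, leaving $350.
That leaves $7,269 − $350 = $6,919 for coinsurance.
Coinsurance: $6,919 × 30% = $2,075.70.
That puts the traveler's cost at $350 + $2,075.70 = $2,425.70 before any cap.
That would bring total out-of-pocket to $2,575.70, past the $900 cap. The traveler is capped at $900 − $150 = $750 on this claim.

$750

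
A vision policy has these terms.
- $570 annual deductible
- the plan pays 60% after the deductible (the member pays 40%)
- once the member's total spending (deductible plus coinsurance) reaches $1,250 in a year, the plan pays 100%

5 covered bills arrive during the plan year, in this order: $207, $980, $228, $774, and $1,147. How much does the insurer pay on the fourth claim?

$464.40

Claim 1 ($207): fully absorbed by the deductible. Member pays $207; OOP now $207. Plan pays $207 − $207 = $0.
Claim 2 ($980): deductible takes $363, $617 remains; 40% of $617 = $246.80. Cost to member: $609.80. OOP to date $816.80. Plan pays $980 − $609.80 = $370.20.
Claim 3 ($228): deductible met; 40% of $228 = $91.20. Cost to member: $91.20. OOP to date $908. Insurer: $228 − $91.20 = $136.80.
Claim 4 ($774): deductible met; 40% of $774 = $309.60. Cost to member: $309.60. OOP to date $1,217.60. Plan pays $774 − $309.60 = $464.40.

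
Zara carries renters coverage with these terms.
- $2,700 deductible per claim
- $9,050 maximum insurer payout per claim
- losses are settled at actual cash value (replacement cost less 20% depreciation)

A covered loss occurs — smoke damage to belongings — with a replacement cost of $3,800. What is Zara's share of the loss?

$3,460

Actual cash value after 20% depreciation: $3,800 × 80% = $3,040.
Less the $2,700 deductible: $3,040 − $2,700 = $340.
$340 ≤ $9,050, so the limit doesn't bind; insurer pays $340.
Tenant's share is the uncovered remainder: $3,800 − $340 = $3,460.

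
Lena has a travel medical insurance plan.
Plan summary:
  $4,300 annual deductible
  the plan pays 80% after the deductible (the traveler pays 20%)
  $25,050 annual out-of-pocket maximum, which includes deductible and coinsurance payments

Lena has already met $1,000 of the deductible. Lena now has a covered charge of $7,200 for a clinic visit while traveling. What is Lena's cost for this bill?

$1,000 of the $4,300 deductible is already met, leaving $3,300.
After the $3,300 deductible portion, $7,200 − $3,300 = $3,900 is subject to coinsurance.
20% of $3,900 = $780 falls to the traveler.
Traveler responsibility before any cap: $3,300 + $780 = $4,080.
Total out-of-pocket so far would be $1,000 + $4,080 = $5,080, below the $25,050 cap — no reduction.

$4,080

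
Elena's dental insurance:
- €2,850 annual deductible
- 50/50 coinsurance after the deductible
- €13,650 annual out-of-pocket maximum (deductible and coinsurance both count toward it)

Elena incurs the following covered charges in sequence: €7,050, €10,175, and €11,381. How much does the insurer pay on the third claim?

Claim 1 — €7,050: €2,850 finishes the deductible; €4,200 goes to coinsurance; patient's 50% is €2,100. Patient owes €4,950 (running OOP €4,950). Plan pays €7,050 − €4,950 = €2,100.
Claim 2 — €10,175: deductible already satisfied, so patient's share is 50% × €10,175 = €5,087.50. Patient pays €5,087.50; OOP now €10,037.50. Plan pays €10,175 − €5,087.50 = €5,087.50.
Claim 3 — €11,381: deductible already satisfied, so patient's share is 50% × €11,381 = €5,690.50. That would push OOP to €15,728, over the €13,650 cap, so patient pays €13,650 − €10,037.50 = €3,612.50. Plan pays €11,381 − €3,612.50 = €7,768.50.

€7,768.50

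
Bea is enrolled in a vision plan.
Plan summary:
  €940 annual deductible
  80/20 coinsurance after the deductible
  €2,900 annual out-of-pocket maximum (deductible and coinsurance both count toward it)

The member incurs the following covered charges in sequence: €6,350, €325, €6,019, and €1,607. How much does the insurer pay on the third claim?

€5,206

Claim 1 (€6,350): €940 to deductible, leaving €5,410; member's 20% is €1,082. Member owes €2,022 (running OOP €2,022). Insurer: €6,350 − €2,022 = €4,328.
Claim 2 (€325): deductible met; 20% of €325 = €65. Member owes €65 (running OOP €2,087). Plan pays €325 − €65 = €260.
Claim 3 (€6,019): deductible already satisfied, so member's share is 20% × €6,019 = €1,203.80. Adding that to €2,087 gives €3,290.80, past the €2,900 cap; member pays only €2,900 − €2,087 = €813. Plan pays €6,019 − €813 = €5,206.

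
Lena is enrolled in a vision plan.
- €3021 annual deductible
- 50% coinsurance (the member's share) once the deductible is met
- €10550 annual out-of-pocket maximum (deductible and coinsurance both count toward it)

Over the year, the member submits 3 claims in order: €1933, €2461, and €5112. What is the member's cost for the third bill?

Claim 1 — €1933: entire amount goes to the deductible. Member owes €1933 (running OOP €1933).
Claim 2 — €2461: €1088 finishes the deductible; €1373 goes to coinsurance; member's 50% is €686.50. Cost to member: €1774.50. OOP to date €3707.50.
Claim 3 — €5112: deductible already satisfied, so member's share is 50% × €5112 = €2556. Member owes €2556 (running OOP €6263.50).

€2556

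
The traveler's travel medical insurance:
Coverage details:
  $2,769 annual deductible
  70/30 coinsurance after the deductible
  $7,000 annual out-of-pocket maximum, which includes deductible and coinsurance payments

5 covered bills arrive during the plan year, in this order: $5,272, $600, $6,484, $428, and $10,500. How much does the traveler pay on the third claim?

Bill 1, $5,272: $2,769 to deductible, leaving $2,503; traveler's 30% is $750.90. Traveler owes $3,519.90 (running OOP $3,519.90).
Bill 2, $600: deductible met; 30% of $600 = $180. Traveler pays $180; OOP now $3,699.90.
Bill 3, $6,484: 30% coinsurance on $6,484 = $1,945.20. Cost to traveler: $1,945.20. OOP to date $5,645.10.

$1,945.20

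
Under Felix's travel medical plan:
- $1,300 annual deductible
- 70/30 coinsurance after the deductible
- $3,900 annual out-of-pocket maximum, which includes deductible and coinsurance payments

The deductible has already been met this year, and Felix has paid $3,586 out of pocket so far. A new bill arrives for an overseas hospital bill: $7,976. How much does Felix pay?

$314

The deductible is already satisfied, so the full bill goes to coinsurance.
Coinsurance: $7,976 × 30% = $2,392.80.
Year-to-date out-of-pocket would reach $3,586 + $2,392.80 = $5,978.80, above the $3,900 maximum, so the traveler pays only $3,900 − $3,586 = $314.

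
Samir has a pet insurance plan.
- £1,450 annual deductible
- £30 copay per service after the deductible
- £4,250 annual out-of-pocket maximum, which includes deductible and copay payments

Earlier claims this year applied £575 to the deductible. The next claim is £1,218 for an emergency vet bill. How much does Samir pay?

£905

Remaining deductible: £1,450 − £575 = £875.
After the £875 deductible portion, £1,218 − £875 = £343 is subject to the copay.
Copay on this service: £30.
So the owner owes £875 + £30 = £905 before any cap.
Year-to-date out-of-pocket becomes £575 + £905 = £1,480, still under the £4,250 maximum, so no cap applies.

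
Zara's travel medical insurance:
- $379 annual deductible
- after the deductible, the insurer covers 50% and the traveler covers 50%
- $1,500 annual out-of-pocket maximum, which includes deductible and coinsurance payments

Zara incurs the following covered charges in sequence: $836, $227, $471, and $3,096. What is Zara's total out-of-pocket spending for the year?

Bill 1, $836: $379 to deductible, leaving $457; traveler's 50% is $228.50. Traveler pays $607.50; OOP now $607.50.
Bill 2, $227: deductible already satisfied, so traveler's share is 50% × $227 = $113.50. Traveler owes $113.50 (running OOP $721).
Bill 3, $471: 50% coinsurance on $471 = $235.50. Traveler owes $235.50 (running OOP $956.50).
Bill 4, $3,096: deductible met; 50% of $3,096 = $1,548. OOP would hit $2,504.50 > $1,500, so the cap limits the traveler to $1,500 − $956.50 = $543.50.
Summing the traveler's payments: $607.50 + $113.50 + $235.50 + $543.50 = $1,500.

$1,500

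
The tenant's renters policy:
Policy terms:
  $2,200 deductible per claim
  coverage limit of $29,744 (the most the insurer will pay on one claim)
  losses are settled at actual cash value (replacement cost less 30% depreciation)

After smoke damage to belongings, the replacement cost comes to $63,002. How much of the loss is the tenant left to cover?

$33,258

Actual cash value after 30% depreciation: $63,002 × 70% = $44,101.40.
After the deductible, $44,101.40 − $2,200 = $41,901.40 remains.
Since $41,901.40 > $29,744, the payout is capped at $29,744.
The tenant bears the rest of the original loss: $63,002 − $29,744 = $33,258.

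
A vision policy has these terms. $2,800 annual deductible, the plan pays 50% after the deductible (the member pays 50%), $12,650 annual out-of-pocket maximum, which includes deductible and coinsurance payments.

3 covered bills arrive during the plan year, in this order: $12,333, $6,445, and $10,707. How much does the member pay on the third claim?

#1 ($12,333): $2,800 to deductible, leaving $9,533; member's 50% is $4,766.50. Member pays $7,566.50; OOP now $7,566.50.
#2 ($6,445): deductible met; 50% of $6,445 = $3,222.50. Cost to member: $3,222.50. OOP to date $10,789.
#3 ($10,707): 50% coinsurance on $10,707 = $5,353.50. OOP would hit $16,142.50 > $12,650, so the cap limits the member to $12,650 − $10,789 = $1,861.

$1,861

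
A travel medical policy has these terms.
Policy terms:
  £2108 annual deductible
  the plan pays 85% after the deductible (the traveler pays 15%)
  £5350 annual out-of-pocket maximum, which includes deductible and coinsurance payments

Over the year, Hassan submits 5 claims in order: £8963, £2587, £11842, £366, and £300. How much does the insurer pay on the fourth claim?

Claim 1 — £8963: £2108 to deductible, leaving £6855; traveler's 15% is £1028.25. Traveler pays £3136.25; OOP now £3136.25. Insurer: £8963 − £3136.25 = £5826.75.
Claim 2 — £2587: deductible already satisfied, so traveler's share is 15% × £2587 = £388.05. Traveler pays £388.05; OOP now £3524.30. Insurer: £2587 − £388.05 = £2198.95.
Claim 3 — £11842: deductible already satisfied, so traveler's share is 15% × £11842 = £1776.30. Cost to traveler: £1776.30. OOP to date £5300.60. Insurer: £11842 − £1776.30 = £10065.70.
Claim 4 — £366: 15% coinsurance on £366 = £54.90. That would push OOP to £5355.50, over the £5350 cap, so traveler pays £5350 − £5300.60 = £49.40. Insurer: £366 − £49.40 = £316.60.

£316.60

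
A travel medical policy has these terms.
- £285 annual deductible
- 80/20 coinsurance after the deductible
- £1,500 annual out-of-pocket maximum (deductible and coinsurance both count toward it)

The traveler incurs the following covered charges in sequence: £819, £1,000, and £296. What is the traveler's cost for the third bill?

#1 (£819): £285 to deductible, leaving £534; 20% of £534 = £106.80. Traveler pays £391.80; OOP now £391.80.
#2 (£1,000): deductible already satisfied, so traveler's share is 20% × £1,000 = £200. Cost to traveler: £200. OOP to date £591.80.
#3 (£296): 20% coinsurance on £296 = £59.20. Traveler pays £59.20; OOP now £651.

£59.20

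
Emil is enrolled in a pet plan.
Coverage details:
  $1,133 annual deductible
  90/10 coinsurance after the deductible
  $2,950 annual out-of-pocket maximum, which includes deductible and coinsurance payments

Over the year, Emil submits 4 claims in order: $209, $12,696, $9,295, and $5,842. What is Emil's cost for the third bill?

#1 ($209): fully absorbed by the deductible. Cost to owner: $209. OOP to date $209.
#2 ($12,696): deductible takes $924, $11,772 remains; 10% of $11,772 = $1,177.20. Owner pays $2,101.20; OOP now $2,310.20.
#3 ($9,295): deductible already satisfied, so owner's share is 10% × $9,295 = $929.50. That would push OOP to $3,239.70, over the $2,950 cap, so owner pays $2,950 − $2,310.20 = $639.80.

$639.80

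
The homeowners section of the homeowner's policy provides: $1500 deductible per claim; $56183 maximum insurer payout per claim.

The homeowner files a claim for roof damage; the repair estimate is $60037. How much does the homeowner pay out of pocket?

Less the $1500 deductible: $60037 − $1500 = $58537.
$58537 exceeds the $56183 limit, so the insurer pays the limit: $56183.
Out of pocket: $60037 − $56183 = $3854.

$3854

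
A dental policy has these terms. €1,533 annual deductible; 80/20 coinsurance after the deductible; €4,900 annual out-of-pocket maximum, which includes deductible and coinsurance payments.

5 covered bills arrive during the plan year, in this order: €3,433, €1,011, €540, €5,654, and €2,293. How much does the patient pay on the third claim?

Claim 1 — €3,433: deductible takes €1,533, €1,900 remains; 20% of €1,900 = €380. Patient owes €1,913 (running OOP €1,913).
Claim 2 — €1,011: 20% coinsurance on €1,011 = €202.20. Cost to patient: €202.20. OOP to date €2,115.20.
Claim 3 — €540: deductible already satisfied, so patient's share is 20% × €540 = €108. Cost to patient: €108. OOP to date €2,223.20.

€108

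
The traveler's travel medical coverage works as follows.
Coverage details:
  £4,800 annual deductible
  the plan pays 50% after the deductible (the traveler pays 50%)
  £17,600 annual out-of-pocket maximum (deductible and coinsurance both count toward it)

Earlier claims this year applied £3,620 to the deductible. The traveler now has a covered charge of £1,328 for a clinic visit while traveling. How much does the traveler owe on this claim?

Deductible still to meet: £4,800 − £3,620 = £1,180.
After the £1,180 deductible portion, £1,328 − £1,180 = £148 is subject to coinsurance.
50% of £148 = £74 falls to the traveler.
Traveler responsibility before any cap: £1,180 + £74 = £1,254.
Total out-of-pocket so far would be £3,620 + £1,254 = £4,874, below the £17,600 cap — no reduction.

£1,254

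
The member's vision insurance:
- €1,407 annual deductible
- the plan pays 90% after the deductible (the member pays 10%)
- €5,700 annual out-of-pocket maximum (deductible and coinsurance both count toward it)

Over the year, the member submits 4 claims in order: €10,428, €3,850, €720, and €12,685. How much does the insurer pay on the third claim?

€648

Claim 1 — €10,428: deductible takes €1,407, €9,021 remains; member's 10% is €902.10. Member owes €2,309.10 (running OOP €2,309.10). Plan pays €10,428 − €2,309.10 = €8,118.90.
Claim 2 — €3,850: deductible already satisfied, so member's share is 10% × €3,850 = €385. Cost to member: €385. OOP to date €2,694.10. Plan pays €3,850 − €385 = €3,465.
Claim 3 — €720: deductible already satisfied, so member's share is 10% × €720 = €72. Member pays €72; OOP now €2,766.10. Insurer: €720 − €72 = €648.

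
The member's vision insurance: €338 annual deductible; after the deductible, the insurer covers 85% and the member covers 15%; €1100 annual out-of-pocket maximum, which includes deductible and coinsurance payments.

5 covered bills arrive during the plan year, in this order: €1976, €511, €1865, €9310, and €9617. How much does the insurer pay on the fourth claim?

Claim 1 — €1976: €338 finishes the deductible; €1638 goes to coinsurance; member's 15% is €245.70. Member owes €583.70 (running OOP €583.70). Plan pays €1976 − €583.70 = €1392.30.
Claim 2 — €511: deductible met; 15% of €511 = €76.65. Member pays €76.65; OOP now €660.35. Insurer: €511 − €76.65 = €434.35.
Claim 3 — €1865: deductible met; 15% of €1865 = €279.75. Member pays €279.75; OOP now €940.10. Insurer: €1865 − €279.75 = €1585.25.
Claim 4 — €9310: deductible already satisfied, so member's share is 15% × €9310 = €1396.50. That would push OOP to €2336.60, over the €1100 cap, so member pays €1100 − €940.10 = €159.90. Plan pays €9310 − €159.90 = €9150.10.

€9150.10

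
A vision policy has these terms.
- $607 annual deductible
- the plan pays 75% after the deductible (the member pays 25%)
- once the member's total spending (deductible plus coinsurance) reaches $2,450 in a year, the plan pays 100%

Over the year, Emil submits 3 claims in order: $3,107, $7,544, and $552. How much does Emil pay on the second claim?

$1,218

Claim 1 — $3,107: $607 finishes the deductible; $2,500 goes to coinsurance; member's 25% is $625. Member pays $1,232; OOP now $1,232.
Claim 2 — $7,544: deductible already satisfied, so member's share is 25% × $7,544 = $1,886. That would push OOP to $3,118, over the $2,450 cap, so member pays $2,450 − $1,232 = $1,218.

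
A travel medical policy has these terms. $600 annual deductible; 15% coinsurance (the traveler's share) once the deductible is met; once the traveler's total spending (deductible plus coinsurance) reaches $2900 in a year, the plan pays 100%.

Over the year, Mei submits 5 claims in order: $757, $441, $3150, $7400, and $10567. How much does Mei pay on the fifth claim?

$627.80

#1 ($757): $600 to deductible, leaving $157; coinsurance $157 × 15% = $23.55. Cost to traveler: $623.55. OOP to date $623.55.
#2 ($441): deductible already satisfied, so traveler's share is 15% × $441 = $66.15. Traveler pays $66.15; OOP now $689.70.
#3 ($3150): deductible already satisfied, so traveler's share is 15% × $3150 = $472.50. Traveler owes $472.50 (running OOP $1162.20).
#4 ($7400): deductible already satisfied, so traveler's share is 15% × $7400 = $1110. Traveler pays $1110; OOP now $2272.20.
#5 ($10567): 15% coinsurance on $10567 = $1585.05. Adding that to $2272.20 gives $3857.25, past the $2900 cap; traveler pays only $2900 − $2272.20 = $627.80.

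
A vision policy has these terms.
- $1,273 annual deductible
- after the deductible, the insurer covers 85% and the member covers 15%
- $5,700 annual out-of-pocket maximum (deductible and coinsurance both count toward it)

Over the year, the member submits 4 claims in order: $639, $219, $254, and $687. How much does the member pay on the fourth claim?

$239.90

Claim 1 ($639): fully absorbed by the deductible. Member pays $639; OOP now $639.
Claim 2 ($219): entire amount goes to the deductible. Member owes $219 (running OOP $858).
Claim 3 ($254): all of it applies to the deductible. Member pays $254; OOP now $1,112.
Claim 4 ($687): deductible takes $161, $526 remains; member's 15% is $78.90. Member owes $239.90 (running OOP $1,351.90).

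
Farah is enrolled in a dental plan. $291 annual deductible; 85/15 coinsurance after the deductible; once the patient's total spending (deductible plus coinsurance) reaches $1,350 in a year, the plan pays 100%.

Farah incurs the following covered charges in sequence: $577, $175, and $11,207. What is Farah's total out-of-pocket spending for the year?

Claim 1 ($577): $291 to deductible, leaving $286; coinsurance $286 × 15% = $42.90. Patient owes $333.90 (running OOP $333.90).
Claim 2 ($175): deductible already satisfied, so patient's share is 15% × $175 = $26.25. Patient pays $26.25; OOP now $360.15.
Claim 3 ($11,207): 15% coinsurance on $11,207 = $1,681.05. That would push OOP to $2,041.20, over the $1,350 cap, so patient pays $1,350 − $360.15 = $989.85.
Summing the patient's payments: $333.90 + $26.25 + $989.85 = $1,350.

$1,350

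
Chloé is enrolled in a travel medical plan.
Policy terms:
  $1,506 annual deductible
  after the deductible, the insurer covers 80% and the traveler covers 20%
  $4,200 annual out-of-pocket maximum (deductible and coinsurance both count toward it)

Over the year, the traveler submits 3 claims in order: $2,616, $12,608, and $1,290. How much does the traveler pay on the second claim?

Claim 1 — $2,616: $1,506 finishes the deductible; $1,110 goes to coinsurance; traveler's 20% is $222. Cost to traveler: $1,728. OOP to date $1,728.
Claim 2 — $12,608: deductible met; 20% of $12,608 = $2,521.60. Adding that to $1,728 gives $4,249.60, past the $4,200 cap; traveler pays only $4,200 − $1,728 = $2,472.

$2,472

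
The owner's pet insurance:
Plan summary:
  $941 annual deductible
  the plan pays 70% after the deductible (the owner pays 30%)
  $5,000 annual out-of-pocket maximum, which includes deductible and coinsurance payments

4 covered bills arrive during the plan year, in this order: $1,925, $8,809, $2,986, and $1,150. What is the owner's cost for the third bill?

$895.80

Bill 1, $1,925: deductible takes $941, $984 remains; coinsurance $984 × 30% = $295.20. Cost to owner: $1,236.20. OOP to date $1,236.20.
Bill 2, $8,809: deductible already satisfied, so owner's share is 30% × $8,809 = $2,642.70. Cost to owner: $2,642.70. OOP to date $3,878.90.
Bill 3, $2,986: deductible already satisfied, so owner's share is 30% × $2,986 = $895.80. Cost to owner: $895.80. OOP to date $4,774.70.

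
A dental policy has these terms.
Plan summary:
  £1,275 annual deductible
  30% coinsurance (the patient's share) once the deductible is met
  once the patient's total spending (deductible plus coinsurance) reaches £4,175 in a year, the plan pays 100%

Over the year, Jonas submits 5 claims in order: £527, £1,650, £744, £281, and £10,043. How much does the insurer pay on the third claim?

£520.80

Bill 1, £527: all of it applies to the deductible. Cost to patient: £527. OOP to date £527. Insurer: £527 − £527 = £0.
Bill 2, £1,650: £748 finishes the deductible; £902 goes to coinsurance; 30% of £902 = £270.60. Patient owes £1,018.60 (running OOP £1,545.60). Plan pays £1,650 − £1,018.60 = £631.40.
Bill 3, £744: deductible met; 30% of £744 = £223.20. Patient owes £223.20 (running OOP £1,768.80). Insurer: £744 − £223.20 = £520.80.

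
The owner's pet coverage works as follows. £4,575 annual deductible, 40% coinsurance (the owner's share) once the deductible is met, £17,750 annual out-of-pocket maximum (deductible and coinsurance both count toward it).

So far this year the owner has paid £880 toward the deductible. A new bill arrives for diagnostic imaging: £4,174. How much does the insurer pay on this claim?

£287.40

Remaining deductible: £4,575 − £880 = £3,695.
That leaves £4,174 − £3,695 = £479 for coinsurance.
40% of £479 = £191.60 falls to the owner.
Owner responsibility before any cap: £3,695 + £191.60 = £3,886.60.
Year-to-date out-of-pocket becomes £880 + £3,886.60 = £4,766.60, still under the £17,750 maximum, so no cap applies.
The plan picks up £4,174 − £3,886.60 = £287.40.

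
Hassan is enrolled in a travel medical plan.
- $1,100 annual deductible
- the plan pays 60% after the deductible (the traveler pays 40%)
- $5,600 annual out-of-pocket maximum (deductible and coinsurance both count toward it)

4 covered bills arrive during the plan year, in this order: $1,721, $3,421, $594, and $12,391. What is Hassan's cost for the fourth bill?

Claim 1 — $1,721: $1,100 to deductible, leaving $621; 40% of $621 = $248.40. Traveler owes $1,348.40 (running OOP $1,348.40).
Claim 2 — $3,421: deductible met; 40% of $3,421 = $1,368.40. Traveler owes $1,368.40 (running OOP $2,716.80).
Claim 3 — $594: deductible met; 40% of $594 = $237.60. Cost to traveler: $237.60. OOP to date $2,954.40.
Claim 4 — $12,391: deductible already satisfied, so traveler's share is 40% × $12,391 = $4,956.40. That would push OOP to $7,910.80, over the $5,600 cap, so traveler pays $5,600 − $2,954.40 = $2,645.60.

$2,645.60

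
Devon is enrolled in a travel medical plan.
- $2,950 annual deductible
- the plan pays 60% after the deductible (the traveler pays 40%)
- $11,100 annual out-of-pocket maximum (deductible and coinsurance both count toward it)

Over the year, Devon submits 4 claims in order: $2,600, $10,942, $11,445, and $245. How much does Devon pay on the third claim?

Claim 1 ($2,600): fully absorbed by the deductible. Traveler pays $2,600; OOP now $2,600.
Claim 2 ($10,942): deductible takes $350, $10,592 remains; coinsurance $10,592 × 40% = $4,236.80. Traveler owes $4,586.80 (running OOP $7,186.80).
Claim 3 ($11,445): deductible already satisfied, so traveler's share is 40% × $11,445 = $4,578. OOP would hit $11,764.80 > $11,100, so the cap limits the traveler to $11,100 − $7,186.80 = $3,913.20.

$3,913.20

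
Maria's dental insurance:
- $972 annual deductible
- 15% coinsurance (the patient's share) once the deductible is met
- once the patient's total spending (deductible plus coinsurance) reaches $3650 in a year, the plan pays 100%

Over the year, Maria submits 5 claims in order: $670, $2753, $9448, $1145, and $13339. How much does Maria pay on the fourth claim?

Claim 1 — $670: all of it applies to the deductible. Patient pays $670; OOP now $670.
Claim 2 — $2753: $302 finishes the deductible; $2451 goes to coinsurance; patient's 15% is $367.65. Patient owes $669.65 (running OOP $1339.65).
Claim 3 — $9448: deductible met; 15% of $9448 = $1417.20. Cost to patient: $1417.20. OOP to date $2756.85.
Claim 4 — $1145: deductible met; 15% of $1145 = $171.75. Cost to patient: $171.75. OOP to date $2928.60.

$171.75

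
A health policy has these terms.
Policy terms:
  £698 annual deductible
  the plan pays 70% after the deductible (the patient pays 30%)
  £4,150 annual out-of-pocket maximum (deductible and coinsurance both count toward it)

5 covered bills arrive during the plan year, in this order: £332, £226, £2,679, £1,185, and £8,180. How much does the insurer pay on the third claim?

£1,777.30

#1 (£332): entire amount goes to the deductible. Patient owes £332 (running OOP £332). Plan pays £332 − £332 = £0.
#2 (£226): all of it applies to the deductible. Patient owes £226 (running OOP £558). Plan pays £226 − £226 = £0.
#3 (£2,679): £140 finishes the deductible; £2,539 goes to coinsurance; 30% of £2,539 = £761.70. Patient pays £901.70; OOP now £1,459.70. Insurer: £2,679 − £901.70 = £1,777.30.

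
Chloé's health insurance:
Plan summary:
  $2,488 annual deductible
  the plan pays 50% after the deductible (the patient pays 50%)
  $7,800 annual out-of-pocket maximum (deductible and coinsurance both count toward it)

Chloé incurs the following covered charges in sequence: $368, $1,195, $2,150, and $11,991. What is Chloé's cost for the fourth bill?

$4,699.50

Bill 1, $368: fully absorbed by the deductible. Patient owes $368 (running OOP $368).
Bill 2, $1,195: fully absorbed by the deductible. Patient pays $1,195; OOP now $1,563.
Bill 3, $2,150: deductible takes $925, $1,225 remains; coinsurance $1,225 × 50% = $612.50. Patient owes $1,537.50 (running OOP $3,100.50).
Bill 4, $11,991: deductible already satisfied, so patient's share is 50% × $11,991 = $5,995.50. That would push OOP to $9,096, over the $7,800 cap, so patient pays $7,800 − $3,100.50 = $4,699.50.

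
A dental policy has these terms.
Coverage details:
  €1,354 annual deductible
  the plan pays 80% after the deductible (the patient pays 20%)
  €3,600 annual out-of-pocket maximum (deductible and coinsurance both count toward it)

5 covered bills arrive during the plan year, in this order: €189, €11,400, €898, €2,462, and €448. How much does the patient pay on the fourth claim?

€19.40

Bill 1, €189: all of it applies to the deductible. Patient owes €189 (running OOP €189).
Bill 2, €11,400: €1,165 to deductible, leaving €10,235; 20% of €10,235 = €2,047. Patient owes €3,212 (running OOP €3,401).
Bill 3, €898: 20% coinsurance on €898 = €179.60. Patient owes €179.60 (running OOP €3,580.60).
Bill 4, €2,462: deductible met; 20% of €2,462 = €492.40. OOP would hit €4,073 > €3,600, so the cap limits the patient to €3,600 − €3,580.60 = €19.40.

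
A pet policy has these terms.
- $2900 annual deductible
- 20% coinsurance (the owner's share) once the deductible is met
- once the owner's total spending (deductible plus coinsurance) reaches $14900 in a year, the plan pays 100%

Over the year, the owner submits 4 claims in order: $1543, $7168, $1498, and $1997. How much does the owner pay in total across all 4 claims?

$4761.20

Bill 1, $1543: all of it applies to the deductible. Cost to owner: $1543. OOP to date $1543.
Bill 2, $7168: $1357 to deductible, leaving $5811; coinsurance $5811 × 20% = $1162.20. Owner pays $2519.20; OOP now $4062.20.
Bill 3, $1498: deductible met; 20% of $1498 = $299.60. Cost to owner: $299.60. OOP to date $4361.80.
Bill 4, $1997: deductible already satisfied, so owner's share is 20% × $1997 = $399.40. Owner pays $399.40; OOP now $4761.20.
Summing the owner's payments: $1543 + $2519.20 + $299.60 + $399.40 = $4761.20.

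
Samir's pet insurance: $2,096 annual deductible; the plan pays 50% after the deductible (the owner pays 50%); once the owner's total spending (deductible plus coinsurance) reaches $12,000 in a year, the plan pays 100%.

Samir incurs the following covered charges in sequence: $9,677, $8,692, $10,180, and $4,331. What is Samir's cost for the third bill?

$1,767.50

Bill 1, $9,677: $2,096 finishes the deductible; $7,581 goes to coinsurance; owner's 50% is $3,790.50. Cost to owner: $5,886.50. OOP to date $5,886.50.
Bill 2, $8,692: 50% coinsurance on $8,692 = $4,346. Owner owes $4,346 (running OOP $10,232.50).
Bill 3, $10,180: 50% coinsurance on $10,180 = $5,090. Adding that to $10,232.50 gives $15,322.50, past the $12,000 cap; owner pays only $12,000 − $10,232.50 = $1,767.50.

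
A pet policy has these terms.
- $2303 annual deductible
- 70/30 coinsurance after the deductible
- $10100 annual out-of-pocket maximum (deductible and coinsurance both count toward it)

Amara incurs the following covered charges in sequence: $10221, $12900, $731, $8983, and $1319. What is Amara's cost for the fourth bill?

#1 ($10221): $2303 to deductible, leaving $7918; 30% of $7918 = $2375.40. Owner pays $4678.40; OOP now $4678.40.
#2 ($12900): deductible already satisfied, so owner's share is 30% × $12900 = $3870. Cost to owner: $3870. OOP to date $8548.40.
#3 ($731): deductible already satisfied, so owner's share is 30% × $731 = $219.30. Owner owes $219.30 (running OOP $8767.70).
#4 ($8983): deductible met; 30% of $8983 = $2694.90. OOP would hit $11462.60 > $10100, so the cap limits the owner to $10100 − $8767.70 = $1332.30.

$1332.30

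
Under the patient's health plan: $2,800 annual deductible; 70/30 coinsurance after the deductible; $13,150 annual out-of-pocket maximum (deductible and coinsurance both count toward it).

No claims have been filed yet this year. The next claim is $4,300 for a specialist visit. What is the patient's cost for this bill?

$3,250

Nothing has been paid toward the $2,800 deductible, so the first $2,800 of this charge is applied there.
That leaves $4,300 − $2,800 = $1,500 for coinsurance.
30% of $1,500 = $450 falls to the patient.
So the patient owes $2,800 + $450 = $3,250 before any cap.
Total out-of-pocket so far would be $0 + $3,250 = $3,250, below the $13,150 cap — no reduction.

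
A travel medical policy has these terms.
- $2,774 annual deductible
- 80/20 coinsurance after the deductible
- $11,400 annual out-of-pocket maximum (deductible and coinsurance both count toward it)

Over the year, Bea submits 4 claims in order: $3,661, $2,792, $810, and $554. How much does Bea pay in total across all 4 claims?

$3,782.60

Claim 1 ($3,661): deductible takes $2,774, $887 remains; coinsurance $887 × 20% = $177.40. Traveler owes $2,951.40 (running OOP $2,951.40).
Claim 2 ($2,792): deductible already satisfied, so traveler's share is 20% × $2,792 = $558.40. Traveler pays $558.40; OOP now $3,509.80.
Claim 3 ($810): deductible already satisfied, so traveler's share is 20% × $810 = $162. Cost to traveler: $162. OOP to date $3,671.80.
Claim 4 ($554): 20% coinsurance on $554 = $110.80. Cost to traveler: $110.80. OOP to date $3,782.60.
Summing the traveler's payments: $2,951.40 + $558.40 + $162 + $110.80 = $3,782.60.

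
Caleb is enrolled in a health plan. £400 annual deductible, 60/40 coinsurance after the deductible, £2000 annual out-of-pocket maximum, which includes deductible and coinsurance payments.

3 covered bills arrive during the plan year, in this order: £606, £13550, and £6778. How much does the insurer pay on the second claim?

Bill 1, £606: £400 to deductible, leaving £206; patient's 40% is £82.40. Patient owes £482.40 (running OOP £482.40). Plan pays £606 − £482.40 = £123.60.
Bill 2, £13550: deductible met; 40% of £13550 = £5420. That would push OOP to £5902.40, over the £2000 cap, so patient pays £2000 − £482.40 = £1517.60. Plan pays £13550 − £1517.60 = £12032.40.

£12032.40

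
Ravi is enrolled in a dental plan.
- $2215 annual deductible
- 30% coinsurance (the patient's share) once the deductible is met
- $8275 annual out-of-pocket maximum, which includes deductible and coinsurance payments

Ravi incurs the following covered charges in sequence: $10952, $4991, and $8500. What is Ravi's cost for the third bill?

#1 ($10952): deductible takes $2215, $8737 remains; patient's 30% is $2621.10. Cost to patient: $4836.10. OOP to date $4836.10.
#2 ($4991): deductible met; 30% of $4991 = $1497.30. Patient owes $1497.30 (running OOP $6333.40).
#3 ($8500): 30% coinsurance on $8500 = $2550. That would push OOP to $8883.40, over the $8275 cap, so patient pays $8275 − $6333.40 = $1941.60.

$1941.60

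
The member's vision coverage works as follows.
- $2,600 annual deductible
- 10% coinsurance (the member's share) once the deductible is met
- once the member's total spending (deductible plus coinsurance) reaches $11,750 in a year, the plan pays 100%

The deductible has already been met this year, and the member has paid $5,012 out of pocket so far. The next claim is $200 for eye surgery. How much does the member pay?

$20

With the deductible met, the entire $200 is subject to coinsurance.
Coinsurance: $200 × 10% = $20.
Year-to-date out-of-pocket becomes $5,012 + $20 = $5,032, still under the $11,750 maximum, so no cap applies.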